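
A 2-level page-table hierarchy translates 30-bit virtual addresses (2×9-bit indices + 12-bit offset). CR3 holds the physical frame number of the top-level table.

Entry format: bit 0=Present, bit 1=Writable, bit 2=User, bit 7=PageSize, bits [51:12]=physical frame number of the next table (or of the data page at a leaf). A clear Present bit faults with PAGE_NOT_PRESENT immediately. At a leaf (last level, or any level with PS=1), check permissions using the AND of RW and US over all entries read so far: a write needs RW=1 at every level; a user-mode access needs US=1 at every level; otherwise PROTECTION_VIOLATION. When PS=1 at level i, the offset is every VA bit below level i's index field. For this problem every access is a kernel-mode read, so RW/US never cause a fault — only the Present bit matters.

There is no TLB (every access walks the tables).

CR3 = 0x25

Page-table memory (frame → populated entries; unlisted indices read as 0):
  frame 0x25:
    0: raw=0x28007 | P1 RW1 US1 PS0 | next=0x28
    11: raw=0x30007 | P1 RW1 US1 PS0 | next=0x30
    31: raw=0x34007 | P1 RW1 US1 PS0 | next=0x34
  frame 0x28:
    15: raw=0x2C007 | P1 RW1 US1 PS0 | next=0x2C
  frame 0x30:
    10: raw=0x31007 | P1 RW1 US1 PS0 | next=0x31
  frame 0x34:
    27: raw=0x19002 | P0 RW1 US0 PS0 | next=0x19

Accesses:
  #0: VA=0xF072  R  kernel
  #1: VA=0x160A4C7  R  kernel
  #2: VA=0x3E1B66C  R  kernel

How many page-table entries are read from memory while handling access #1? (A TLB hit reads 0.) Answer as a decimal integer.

Walk each access:
#0 VA=0xF072 (r,kernel):
  lvl0: tbl 0x25, slot 0 ⇒ 0x28007 (P1/RW1/US1/PS0)
  lvl1: tbl 0x28, slot 15 ⇒ 0x2C007 (P1/RW1/US1/PS0)
  ⇒ phys 0x2C072  [2 reads]
#1 VA=0x160A4C7 (r,kernel):
  lvl0: tbl 0x25, slot 11 ⇒ 0x30007 (P1/RW1/US1/PS0)
  lvl1: tbl 0x30, slot 10 ⇒ 0x31007 (P1/RW1/US1/PS0)
  ⇒ phys 0x314C7  [2 reads]
#2 VA=0x3E1B66C (r,kernel):
  lvl0: tbl 0x25, slot 31 ⇒ 0x34007 (P1/RW1/US1/PS0)
  lvl1: tbl 0x34, slot 27 ⇒ 0x19002 (P0/RW1/US0/PS0)
  → PAGE_NOT_PRESENT  (2 entries read)

Entries read for #1: 2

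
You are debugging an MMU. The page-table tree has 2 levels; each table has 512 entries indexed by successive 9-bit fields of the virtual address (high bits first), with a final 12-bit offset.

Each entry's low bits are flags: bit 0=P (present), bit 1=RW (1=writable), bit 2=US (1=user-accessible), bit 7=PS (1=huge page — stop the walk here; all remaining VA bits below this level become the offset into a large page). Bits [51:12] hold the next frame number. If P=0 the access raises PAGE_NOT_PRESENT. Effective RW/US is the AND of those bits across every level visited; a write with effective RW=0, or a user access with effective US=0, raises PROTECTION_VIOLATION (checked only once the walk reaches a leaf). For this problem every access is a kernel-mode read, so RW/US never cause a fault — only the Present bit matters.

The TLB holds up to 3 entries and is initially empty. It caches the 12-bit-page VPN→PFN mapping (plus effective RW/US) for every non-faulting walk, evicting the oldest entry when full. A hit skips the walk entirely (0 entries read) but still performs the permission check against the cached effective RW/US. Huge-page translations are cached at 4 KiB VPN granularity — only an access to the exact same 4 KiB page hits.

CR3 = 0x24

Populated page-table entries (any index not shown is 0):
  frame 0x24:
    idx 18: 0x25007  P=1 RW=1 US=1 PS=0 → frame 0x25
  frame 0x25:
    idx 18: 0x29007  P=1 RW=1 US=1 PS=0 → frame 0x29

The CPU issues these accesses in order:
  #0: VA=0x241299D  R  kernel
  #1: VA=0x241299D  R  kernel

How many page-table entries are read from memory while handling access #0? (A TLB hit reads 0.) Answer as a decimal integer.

Trace:
#0 VA=0x241299D (r,kernel):
  L0 @0x24[18] → 0x25007  P=1,RW=1,US=1,PS=0
  L1 @0x25[18] → 0x29007  P=1,RW=1,US=1,PS=0
  ⇒ phys 0x2999D  [2 reads]
#1 VA=0x241299D (r,kernel):
  TLB hit vpn=0x2412 → PA=0x2999D

Entries read for #0: 2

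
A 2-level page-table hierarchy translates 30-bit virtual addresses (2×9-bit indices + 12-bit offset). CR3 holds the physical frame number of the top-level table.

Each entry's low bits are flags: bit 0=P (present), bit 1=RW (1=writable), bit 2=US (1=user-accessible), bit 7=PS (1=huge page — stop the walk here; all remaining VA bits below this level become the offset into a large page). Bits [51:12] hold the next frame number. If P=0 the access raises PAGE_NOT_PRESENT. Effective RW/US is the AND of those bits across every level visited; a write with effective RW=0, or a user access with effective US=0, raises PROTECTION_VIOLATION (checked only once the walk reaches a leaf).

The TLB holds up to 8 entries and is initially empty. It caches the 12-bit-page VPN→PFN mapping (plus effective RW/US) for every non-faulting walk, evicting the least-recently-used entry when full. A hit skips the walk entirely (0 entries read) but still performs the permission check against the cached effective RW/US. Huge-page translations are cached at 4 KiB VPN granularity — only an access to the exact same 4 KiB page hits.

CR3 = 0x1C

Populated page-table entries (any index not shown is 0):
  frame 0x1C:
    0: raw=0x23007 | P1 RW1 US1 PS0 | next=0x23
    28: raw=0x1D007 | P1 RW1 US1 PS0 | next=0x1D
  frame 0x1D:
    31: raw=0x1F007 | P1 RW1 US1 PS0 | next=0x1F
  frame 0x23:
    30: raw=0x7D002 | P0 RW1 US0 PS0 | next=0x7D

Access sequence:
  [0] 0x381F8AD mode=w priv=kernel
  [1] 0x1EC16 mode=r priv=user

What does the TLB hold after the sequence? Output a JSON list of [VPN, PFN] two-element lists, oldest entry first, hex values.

Walk each access:
#0 VA=0x381F8AD (w,kernel):
  lvl0: tbl 0x1C, slot 28 ⇒ 0x1D007 (P1/RW1/US1/PS0)
  lvl1: tbl 0x1D, slot 31 ⇒ 0x1F007 (P1/RW1/US1/PS0)
  ✓ 0x1F8AD  — 2 lookups
#1 VA=0x1EC16 (r,user):
  lvl0: tbl 0x1C, slot 0 ⇒ 0x23007 (P1/RW1/US1/PS0)
  lvl1: tbl 0x23, slot 30 ⇒ 0x7D002 (P0/RW1/US0/PS0)
  → PAGE_NOT_PRESENT  (2 entries read)

TLB: [["0x381F", "0x1F"]]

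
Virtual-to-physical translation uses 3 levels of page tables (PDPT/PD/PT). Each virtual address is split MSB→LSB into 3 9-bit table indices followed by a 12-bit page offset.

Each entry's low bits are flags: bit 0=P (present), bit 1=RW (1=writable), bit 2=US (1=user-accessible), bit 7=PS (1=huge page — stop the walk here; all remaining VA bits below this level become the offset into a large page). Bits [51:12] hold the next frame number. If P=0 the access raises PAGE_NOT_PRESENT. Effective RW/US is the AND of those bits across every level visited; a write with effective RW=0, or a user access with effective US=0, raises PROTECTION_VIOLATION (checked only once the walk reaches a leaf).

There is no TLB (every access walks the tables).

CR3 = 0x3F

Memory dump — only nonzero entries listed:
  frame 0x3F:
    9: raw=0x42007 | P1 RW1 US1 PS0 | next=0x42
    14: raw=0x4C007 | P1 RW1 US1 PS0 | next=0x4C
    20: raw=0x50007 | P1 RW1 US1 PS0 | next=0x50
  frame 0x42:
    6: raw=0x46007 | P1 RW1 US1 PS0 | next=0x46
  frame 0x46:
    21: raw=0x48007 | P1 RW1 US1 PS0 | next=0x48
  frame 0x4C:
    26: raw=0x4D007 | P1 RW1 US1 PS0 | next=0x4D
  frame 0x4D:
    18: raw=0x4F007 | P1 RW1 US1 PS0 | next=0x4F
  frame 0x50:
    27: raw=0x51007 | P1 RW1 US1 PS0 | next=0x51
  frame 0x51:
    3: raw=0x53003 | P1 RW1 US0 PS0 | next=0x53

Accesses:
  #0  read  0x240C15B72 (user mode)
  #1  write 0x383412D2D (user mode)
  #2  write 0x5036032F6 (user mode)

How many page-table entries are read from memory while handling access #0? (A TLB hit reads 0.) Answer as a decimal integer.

Walk each access:
#0 VA=0x240C15B72 (r,user):
  lvl0: tbl 0x3F, slot 9 ⇒ 0x42007 (P1/RW1/US1/PS0)
  lvl1: tbl 0x42, slot 6 ⇒ 0x46007 (P1/RW1/US1/PS0)
  lvl2: tbl 0x46, slot 21 ⇒ 0x48007 (P1/RW1/US1/PS0)
  ✓ 0x48B72  — 3 lookups
#1 VA=0x383412D2D (w,user):
  lvl0: tbl 0x3F, slot 14 ⇒ 0x4C007 (P1/RW1/US1/PS0)
  lvl1: tbl 0x4C, slot 26 ⇒ 0x4D007 (P1/RW1/US1/PS0)
  lvl2: tbl 0x4D, slot 18 ⇒ 0x4F007 (P1/RW1/US1/PS0)
  ✓ 0x4FD2D  — 3 lookups
#2 VA=0x5036032F6 (w,user):
  lvl0: tbl 0x3F, slot 20 ⇒ 0x50007 (P1/RW1/US1/PS0)
  lvl1: tbl 0x50, slot 27 ⇒ 0x51007 (P1/RW1/US1/PS0)
  lvl2: tbl 0x51, slot 3 ⇒ 0x53003 (P1/RW1/US0/PS0)
  ⇒ fault: PROTECTION_VIOLATION  — 3 lookups

Entries read for #0: 3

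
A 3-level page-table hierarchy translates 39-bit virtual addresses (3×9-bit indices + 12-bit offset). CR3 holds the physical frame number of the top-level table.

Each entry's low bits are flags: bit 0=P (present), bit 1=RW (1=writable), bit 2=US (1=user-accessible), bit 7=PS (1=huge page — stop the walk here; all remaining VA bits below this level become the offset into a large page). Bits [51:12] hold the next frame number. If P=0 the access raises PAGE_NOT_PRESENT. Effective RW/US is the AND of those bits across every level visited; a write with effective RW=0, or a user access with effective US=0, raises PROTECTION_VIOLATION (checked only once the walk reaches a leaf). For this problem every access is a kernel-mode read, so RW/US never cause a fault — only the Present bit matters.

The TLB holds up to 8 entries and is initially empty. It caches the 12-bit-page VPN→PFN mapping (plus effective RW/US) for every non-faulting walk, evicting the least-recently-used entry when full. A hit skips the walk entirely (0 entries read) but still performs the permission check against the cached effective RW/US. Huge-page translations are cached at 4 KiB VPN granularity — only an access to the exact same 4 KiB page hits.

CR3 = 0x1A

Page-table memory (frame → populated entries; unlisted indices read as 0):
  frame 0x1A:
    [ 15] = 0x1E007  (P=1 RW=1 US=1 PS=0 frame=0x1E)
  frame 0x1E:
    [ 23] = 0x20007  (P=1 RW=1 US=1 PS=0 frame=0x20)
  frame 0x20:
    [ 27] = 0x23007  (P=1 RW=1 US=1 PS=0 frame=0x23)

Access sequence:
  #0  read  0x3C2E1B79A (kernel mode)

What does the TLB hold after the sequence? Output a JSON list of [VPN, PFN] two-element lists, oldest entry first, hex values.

Trace:
#0 VA=0x3C2E1B79A (r,kernel):
  lvl0: tbl 0x1A, slot 15 ⇒ 0x1E007 (P1/RW1/US1/PS0)
  lvl1: tbl 0x1E, slot 23 ⇒ 0x20007 (P1/RW1/US1/PS0)
  lvl2: tbl 0x20, slot 27 ⇒ 0x23007 (P1/RW1/US1/PS0)
  → PA=0x2379A  (3 entries read)

TLB: [["0x3C2E1B", "0x23"]]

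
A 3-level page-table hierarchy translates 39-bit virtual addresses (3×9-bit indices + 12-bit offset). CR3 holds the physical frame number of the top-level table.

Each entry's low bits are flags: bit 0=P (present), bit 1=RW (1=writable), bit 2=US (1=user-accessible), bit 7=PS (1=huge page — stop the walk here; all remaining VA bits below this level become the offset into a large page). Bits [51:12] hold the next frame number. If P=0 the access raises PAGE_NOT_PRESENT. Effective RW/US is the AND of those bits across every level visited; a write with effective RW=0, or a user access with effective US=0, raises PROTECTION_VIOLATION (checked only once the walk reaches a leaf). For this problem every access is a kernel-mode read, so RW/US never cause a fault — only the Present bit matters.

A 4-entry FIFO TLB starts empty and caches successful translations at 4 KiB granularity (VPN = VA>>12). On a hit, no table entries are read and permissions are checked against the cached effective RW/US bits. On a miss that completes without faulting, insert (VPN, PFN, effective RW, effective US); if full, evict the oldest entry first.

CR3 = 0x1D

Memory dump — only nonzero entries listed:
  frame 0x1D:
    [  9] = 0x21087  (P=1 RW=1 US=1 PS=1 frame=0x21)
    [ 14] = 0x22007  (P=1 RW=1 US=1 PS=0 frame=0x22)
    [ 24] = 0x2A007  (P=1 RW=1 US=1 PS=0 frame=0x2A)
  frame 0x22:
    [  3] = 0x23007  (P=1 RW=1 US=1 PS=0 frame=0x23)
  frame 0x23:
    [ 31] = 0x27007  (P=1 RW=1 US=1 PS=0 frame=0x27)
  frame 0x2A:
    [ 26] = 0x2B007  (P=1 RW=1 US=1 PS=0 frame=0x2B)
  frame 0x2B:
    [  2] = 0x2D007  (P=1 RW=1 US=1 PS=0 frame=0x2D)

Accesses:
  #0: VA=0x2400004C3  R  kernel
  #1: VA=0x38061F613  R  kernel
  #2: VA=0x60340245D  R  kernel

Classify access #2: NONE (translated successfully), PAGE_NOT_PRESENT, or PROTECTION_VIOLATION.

Walk each access:
#0 VA=0x2400004C3 (r,kernel):
  L0: frame=0x1D idx=9 entry=0x21087 [P=1 RW=1 US=1 PS=1]
  ✓ 0x214C3 (huge @L0)  — 1 lookups
#1 VA=0x38061F613 (r,kernel):
  L0: frame=0x1D idx=14 entry=0x22007 [P=1 RW=1 US=1 PS=0]
  L1: frame=0x22 idx=3 entry=0x23007 [P=1 RW=1 US=1 PS=0]
  L2: frame=0x23 idx=31 entry=0x27007 [P=1 RW=1 US=1 PS=0]
  ✓ 0x27613  — 3 lookups
#2 VA=0x60340245D (r,kernel):
  L0: frame=0x1D idx=24 entry=0x2A007 [P=1 RW=1 US=1 PS=0]
  L1: frame=0x2A idx=26 entry=0x2B007 [P=1 RW=1 US=1 PS=0]
  L2: frame=0x2B idx=2 entry=0x2D007 [P=1 RW=1 US=1 PS=0]
  ✓ 0x2D45D  — 3 lookups

Access #2 fault: NONE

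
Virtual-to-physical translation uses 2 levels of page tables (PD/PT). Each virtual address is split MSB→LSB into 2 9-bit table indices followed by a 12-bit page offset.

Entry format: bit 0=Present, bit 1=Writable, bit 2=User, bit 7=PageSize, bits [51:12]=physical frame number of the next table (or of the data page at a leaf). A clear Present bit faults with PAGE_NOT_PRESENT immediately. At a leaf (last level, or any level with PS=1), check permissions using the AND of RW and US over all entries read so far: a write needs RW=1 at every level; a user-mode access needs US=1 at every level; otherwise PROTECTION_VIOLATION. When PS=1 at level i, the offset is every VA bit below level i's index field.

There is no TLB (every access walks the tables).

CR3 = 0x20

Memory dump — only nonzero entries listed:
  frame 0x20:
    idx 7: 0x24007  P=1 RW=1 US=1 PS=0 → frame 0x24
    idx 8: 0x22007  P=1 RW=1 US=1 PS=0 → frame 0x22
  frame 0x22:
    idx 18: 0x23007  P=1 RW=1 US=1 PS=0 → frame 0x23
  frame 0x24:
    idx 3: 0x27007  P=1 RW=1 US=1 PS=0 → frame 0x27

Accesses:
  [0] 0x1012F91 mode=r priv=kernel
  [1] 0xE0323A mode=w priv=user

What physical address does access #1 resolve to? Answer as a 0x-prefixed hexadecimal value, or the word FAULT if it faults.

Per-access translation:
#0 VA=0x1012F91 (r,kernel):
  [0] read 0x20 idx=8: raw=0x22007 flags P=1 W=1 U=1 S=0
  [1] read 0x22 idx=18: raw=0x23007 flags P=1 W=1 U=1 S=0
  → PA=0x23F91  (2 entries read)
#1 VA=0xE0323A (w,user):
  [0] read 0x20 idx=7: raw=0x24007 flags P=1 W=1 U=1 S=0
  [1] read 0x24 idx=3: raw=0x27007 flags P=1 W=1 U=1 S=0
  → PA=0x2723A  (2 entries read)

Access #1 PA: 0x2723A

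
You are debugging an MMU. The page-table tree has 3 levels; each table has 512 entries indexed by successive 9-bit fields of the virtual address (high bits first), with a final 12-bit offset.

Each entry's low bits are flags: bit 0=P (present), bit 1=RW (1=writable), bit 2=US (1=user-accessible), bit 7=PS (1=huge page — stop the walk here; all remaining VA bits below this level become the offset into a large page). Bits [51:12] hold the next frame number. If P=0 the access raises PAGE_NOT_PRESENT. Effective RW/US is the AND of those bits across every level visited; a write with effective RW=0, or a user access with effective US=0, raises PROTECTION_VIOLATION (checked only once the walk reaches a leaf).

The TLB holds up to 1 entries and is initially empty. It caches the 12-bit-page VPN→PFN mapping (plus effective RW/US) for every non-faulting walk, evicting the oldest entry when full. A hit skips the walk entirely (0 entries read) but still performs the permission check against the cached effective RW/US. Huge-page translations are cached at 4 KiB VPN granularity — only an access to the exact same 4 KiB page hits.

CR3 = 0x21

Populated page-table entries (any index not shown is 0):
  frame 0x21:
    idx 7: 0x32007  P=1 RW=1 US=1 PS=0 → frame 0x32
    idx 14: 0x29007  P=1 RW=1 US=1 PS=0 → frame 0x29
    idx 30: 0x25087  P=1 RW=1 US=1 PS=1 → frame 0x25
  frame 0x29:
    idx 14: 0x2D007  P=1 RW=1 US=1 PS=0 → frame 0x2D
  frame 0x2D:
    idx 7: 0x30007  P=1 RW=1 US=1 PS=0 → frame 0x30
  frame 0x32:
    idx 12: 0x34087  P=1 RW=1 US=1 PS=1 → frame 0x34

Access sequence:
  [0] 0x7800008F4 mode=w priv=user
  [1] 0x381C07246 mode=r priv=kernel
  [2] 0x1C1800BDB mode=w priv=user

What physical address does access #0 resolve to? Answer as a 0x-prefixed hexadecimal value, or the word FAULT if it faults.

Walk each access:
#0 VA=0x7800008F4 (w,user):
  lvl0: tbl 0x21, slot 30 ⇒ 0x25087 (P1/RW1/US1/PS1)
  ⇒ phys 0x258F4 (huge @L0)  [1 reads]
#1 VA=0x381C07246 (r,kernel):
  lvl0: tbl 0x21, slot 14 ⇒ 0x29007 (P1/RW1/US1/PS0)
  lvl1: tbl 0x29, slot 14 ⇒ 0x2D007 (P1/RW1/US1/PS0)
  lvl2: tbl 0x2D, slot 7 ⇒ 0x30007 (P1/RW1/US1/PS0)
  ⇒ phys 0x30246  [3 reads]
#2 VA=0x1C1800BDB (w,user):
  lvl0: tbl 0x21, slot 7 ⇒ 0x32007 (P1/RW1/US1/PS0)
  lvl1: tbl 0x32, slot 12 ⇒ 0x34087 (P1/RW1/US1/PS1)
  ⇒ phys 0x34BDB (huge @L1)  [2 reads]

Access #0 PA: 0x258F4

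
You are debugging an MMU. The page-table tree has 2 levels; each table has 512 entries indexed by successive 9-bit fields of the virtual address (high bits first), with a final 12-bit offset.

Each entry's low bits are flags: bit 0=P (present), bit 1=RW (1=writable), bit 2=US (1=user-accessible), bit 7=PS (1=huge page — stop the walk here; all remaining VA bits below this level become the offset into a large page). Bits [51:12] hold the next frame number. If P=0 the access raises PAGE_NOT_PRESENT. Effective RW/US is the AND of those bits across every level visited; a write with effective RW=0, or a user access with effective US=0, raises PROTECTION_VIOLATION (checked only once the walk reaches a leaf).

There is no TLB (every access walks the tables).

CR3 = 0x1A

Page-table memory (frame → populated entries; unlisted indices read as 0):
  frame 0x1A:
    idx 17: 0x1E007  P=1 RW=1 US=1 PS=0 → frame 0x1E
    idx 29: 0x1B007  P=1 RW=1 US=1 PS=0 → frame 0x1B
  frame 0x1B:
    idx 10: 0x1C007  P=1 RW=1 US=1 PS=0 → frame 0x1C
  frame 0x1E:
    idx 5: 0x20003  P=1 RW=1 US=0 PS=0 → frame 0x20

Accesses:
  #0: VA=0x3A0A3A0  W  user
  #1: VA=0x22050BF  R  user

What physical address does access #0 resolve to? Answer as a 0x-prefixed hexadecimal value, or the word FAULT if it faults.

Trace:
#0 VA=0x3A0A3A0 (w,user):
  lvl0: tbl 0x1A, slot 29 ⇒ 0x1B007 (P1/RW1/US1/PS0)
  lvl1: tbl 0x1B, slot 10 ⇒ 0x1C007 (P1/RW1/US1/PS0)
  ⇒ phys 0x1C3A0  [2 reads]
#1 VA=0x22050BF (r,user):
  lvl0: tbl 0x1A, slot 17 ⇒ 0x1E007 (P1/RW1/US1/PS0)
  lvl1: tbl 0x1E, slot 5 ⇒ 0x20003 (P1/RW1/US0/PS0)
  → PROTECTION_VIOLATION  (2 entries read)

Access #0 PA: 0x1C3A0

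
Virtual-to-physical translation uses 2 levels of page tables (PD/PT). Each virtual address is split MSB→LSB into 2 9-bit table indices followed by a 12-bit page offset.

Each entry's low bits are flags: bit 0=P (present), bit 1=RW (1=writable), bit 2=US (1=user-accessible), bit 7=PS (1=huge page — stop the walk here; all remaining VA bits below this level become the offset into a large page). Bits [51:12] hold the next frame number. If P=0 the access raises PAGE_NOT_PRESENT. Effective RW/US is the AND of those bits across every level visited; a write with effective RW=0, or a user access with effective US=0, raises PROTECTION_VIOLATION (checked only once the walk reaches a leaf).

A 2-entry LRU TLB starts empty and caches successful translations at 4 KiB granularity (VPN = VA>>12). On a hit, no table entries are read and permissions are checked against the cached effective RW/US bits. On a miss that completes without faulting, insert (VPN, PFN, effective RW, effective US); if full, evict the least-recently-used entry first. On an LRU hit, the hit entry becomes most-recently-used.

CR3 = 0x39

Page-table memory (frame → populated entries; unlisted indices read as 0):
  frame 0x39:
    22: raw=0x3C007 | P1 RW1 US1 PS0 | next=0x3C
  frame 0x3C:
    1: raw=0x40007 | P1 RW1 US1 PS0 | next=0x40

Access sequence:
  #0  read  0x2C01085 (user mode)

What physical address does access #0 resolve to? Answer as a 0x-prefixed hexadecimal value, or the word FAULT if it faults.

Walk each access:
#0 VA=0x2C01085 (r,user):
  lvl0: tbl 0x39, slot 22 ⇒ 0x3C007 (P1/RW1/US1/PS0)
  lvl1: tbl 0x3C, slot 1 ⇒ 0x40007 (P1/RW1/US1/PS0)
  ✓ 0x40085  — 2 lookups

Access #0 PA: 0x40085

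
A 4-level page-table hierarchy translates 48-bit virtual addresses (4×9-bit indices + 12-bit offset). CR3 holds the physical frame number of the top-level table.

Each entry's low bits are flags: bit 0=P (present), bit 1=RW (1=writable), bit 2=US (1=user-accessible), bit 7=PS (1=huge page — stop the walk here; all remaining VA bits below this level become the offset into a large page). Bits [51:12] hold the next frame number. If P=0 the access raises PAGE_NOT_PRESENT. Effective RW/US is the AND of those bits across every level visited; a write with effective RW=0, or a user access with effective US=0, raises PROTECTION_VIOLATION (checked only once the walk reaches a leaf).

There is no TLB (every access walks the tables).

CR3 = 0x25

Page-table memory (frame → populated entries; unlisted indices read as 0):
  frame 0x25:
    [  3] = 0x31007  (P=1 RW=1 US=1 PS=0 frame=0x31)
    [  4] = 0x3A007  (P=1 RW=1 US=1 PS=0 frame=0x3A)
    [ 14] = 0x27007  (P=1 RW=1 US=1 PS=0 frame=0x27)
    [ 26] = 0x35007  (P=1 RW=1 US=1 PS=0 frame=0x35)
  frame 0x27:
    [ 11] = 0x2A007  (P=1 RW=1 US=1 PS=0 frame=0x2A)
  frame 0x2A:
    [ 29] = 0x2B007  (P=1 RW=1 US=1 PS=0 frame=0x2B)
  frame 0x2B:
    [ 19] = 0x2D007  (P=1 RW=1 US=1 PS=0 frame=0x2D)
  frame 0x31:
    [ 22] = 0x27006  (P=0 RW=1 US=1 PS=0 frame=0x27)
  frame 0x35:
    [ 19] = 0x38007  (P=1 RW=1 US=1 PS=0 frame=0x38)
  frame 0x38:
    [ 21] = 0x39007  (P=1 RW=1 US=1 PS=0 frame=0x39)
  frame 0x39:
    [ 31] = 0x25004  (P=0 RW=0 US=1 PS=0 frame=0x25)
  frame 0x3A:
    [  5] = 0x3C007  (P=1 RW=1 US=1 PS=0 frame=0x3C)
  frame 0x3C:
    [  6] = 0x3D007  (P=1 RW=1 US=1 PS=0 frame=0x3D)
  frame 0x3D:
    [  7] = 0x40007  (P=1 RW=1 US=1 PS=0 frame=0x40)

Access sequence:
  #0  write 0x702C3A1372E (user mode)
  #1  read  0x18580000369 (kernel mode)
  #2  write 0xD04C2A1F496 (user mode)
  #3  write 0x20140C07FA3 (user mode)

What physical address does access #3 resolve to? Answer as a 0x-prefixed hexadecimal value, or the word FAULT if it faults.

Walk each access:
#0 VA=0x702C3A1372E (w,user):
  lvl0: tbl 0x25, slot 14 ⇒ 0x27007 (P1/RW1/US1/PS0)
  lvl1: tbl 0x27, slot 11 ⇒ 0x2A007 (P1/RW1/US1/PS0)
  lvl2: tbl 0x2A, slot 29 ⇒ 0x2B007 (P1/RW1/US1/PS0)
  lvl3: tbl 0x2B, slot 19 ⇒ 0x2D007 (P1/RW1/US1/PS0)
  → PA=0x2D72E  (4 entries read)
#1 VA=0x18580000369 (r,kernel):
  lvl0: tbl 0x25, slot 3 ⇒ 0x31007 (P1/RW1/US1/PS0)
  lvl1: tbl 0x31, slot 22 ⇒ 0x27006 (P0/RW1/US1/PS0)
  ⇒ fault: PAGE_NOT_PRESENT  — 2 lookups
#2 VA=0xD04C2A1F496 (w,user):
  lvl0: tbl 0x25, slot 26 ⇒ 0x35007 (P1/RW1/US1/PS0)
  lvl1: tbl 0x35, slot 19 ⇒ 0x38007 (P1/RW1/US1/PS0)
  lvl2: tbl 0x38, slot 21 ⇒ 0x39007 (P1/RW1/US1/PS0)
  lvl3: tbl 0x39, slot 31 ⇒ 0x25004 (P0/RW0/US1/PS0)
  ⇒ fault: PAGE_NOT_PRESENT  — 4 lookups
#3 VA=0x20140C07FA3 (w,user):
  lvl0: tbl 0x25, slot 4 ⇒ 0x3A007 (P1/RW1/US1/PS0)
  lvl1: tbl 0x3A, slot 5 ⇒ 0x3C007 (P1/RW1/US1/PS0)
  lvl2: tbl 0x3C, slot 6 ⇒ 0x3D007 (P1/RW1/US1/PS0)
  lvl3: tbl 0x3D, slot 7 ⇒ 0x40007 (P1/RW1/US1/PS0)
  → PA=0x40FA3  (4 entries read)

Access #3 PA: 0x40FA3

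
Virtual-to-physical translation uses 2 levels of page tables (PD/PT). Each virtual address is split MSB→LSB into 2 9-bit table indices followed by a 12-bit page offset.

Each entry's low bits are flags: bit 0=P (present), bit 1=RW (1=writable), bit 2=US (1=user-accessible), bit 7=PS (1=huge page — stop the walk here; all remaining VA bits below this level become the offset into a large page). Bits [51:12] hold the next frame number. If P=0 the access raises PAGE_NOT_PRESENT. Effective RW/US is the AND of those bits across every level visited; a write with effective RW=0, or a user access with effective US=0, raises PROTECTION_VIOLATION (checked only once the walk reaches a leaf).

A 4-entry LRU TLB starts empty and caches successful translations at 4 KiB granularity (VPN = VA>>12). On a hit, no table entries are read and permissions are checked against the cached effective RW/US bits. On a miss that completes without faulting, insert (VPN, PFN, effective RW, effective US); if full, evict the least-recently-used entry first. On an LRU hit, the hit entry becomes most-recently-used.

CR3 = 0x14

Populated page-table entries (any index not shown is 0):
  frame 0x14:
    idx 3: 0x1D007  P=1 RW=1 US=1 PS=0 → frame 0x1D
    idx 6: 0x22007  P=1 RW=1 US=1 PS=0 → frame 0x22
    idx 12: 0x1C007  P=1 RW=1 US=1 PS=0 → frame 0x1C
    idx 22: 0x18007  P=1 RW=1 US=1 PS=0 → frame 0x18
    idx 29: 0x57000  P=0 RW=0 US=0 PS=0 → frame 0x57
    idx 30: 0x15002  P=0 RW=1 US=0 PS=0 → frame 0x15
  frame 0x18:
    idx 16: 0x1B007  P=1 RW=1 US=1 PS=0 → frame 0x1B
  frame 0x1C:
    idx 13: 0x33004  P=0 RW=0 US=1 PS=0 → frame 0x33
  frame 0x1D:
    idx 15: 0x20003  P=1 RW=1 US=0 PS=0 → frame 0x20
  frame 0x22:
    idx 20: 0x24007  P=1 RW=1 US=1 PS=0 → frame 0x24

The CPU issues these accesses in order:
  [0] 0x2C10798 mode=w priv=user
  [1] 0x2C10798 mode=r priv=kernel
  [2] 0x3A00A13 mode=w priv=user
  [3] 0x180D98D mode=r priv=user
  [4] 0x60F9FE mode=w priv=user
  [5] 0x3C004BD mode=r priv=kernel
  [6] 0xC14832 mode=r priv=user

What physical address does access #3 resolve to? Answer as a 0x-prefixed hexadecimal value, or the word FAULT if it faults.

Per-access translation:
#0 VA=0x2C10798 (w,user):
  L0: frame=0x14 idx=22 entry=0x18007 [P=1 RW=1 US=1 PS=0]
  L1: frame=0x18 idx=16 entry=0x1B007 [P=1 RW=1 US=1 PS=0]
  → PA=0x1B798  (2 entries read)
#1 VA=0x2C10798 (r,kernel):
  TLB hit vpn=0x2C10 → PA=0x1B798
#2 VA=0x3A00A13 (w,user):
  L0: frame=0x14 idx=29 entry=0x57000 [P=0 RW=0 US=0 PS=0]
  ✗ PAGE_NOT_PRESENT  [1 reads]
#3 VA=0x180D98D (r,user):
  L0: frame=0x14 idx=12 entry=0x1C007 [P=1 RW=1 US=1 PS=0]
  L1: frame=0x1C idx=13 entry=0x33004 [P=0 RW=0 US=1 PS=0]
  ✗ PAGE_NOT_PRESENT  [2 reads]
#4 VA=0x60F9FE (w,user):
  L0: frame=0x14 idx=3 entry=0x1D007 [P=1 RW=1 US=1 PS=0]
  L1: frame=0x1D idx=15 entry=0x20003 [P=1 RW=1 US=0 PS=0]
  ✗ PROTECTION_VIOLATION  [2 reads]
#5 VA=0x3C004BD (r,kernel):
  L0: frame=0x14 idx=30 entry=0x15002 [P=0 RW=1 US=0 PS=0]
  ✗ PAGE_NOT_PRESENT  [1 reads]
#6 VA=0xC14832 (r,user):
  L0: frame=0x14 idx=6 entry=0x22007 [P=1 RW=1 US=1 PS=0]
  L1: frame=0x22 idx=20 entry=0x24007 [P=1 RW=1 US=1 PS=0]
  → PA=0x24832  (2 entries read)

Access #3 PA: FAULT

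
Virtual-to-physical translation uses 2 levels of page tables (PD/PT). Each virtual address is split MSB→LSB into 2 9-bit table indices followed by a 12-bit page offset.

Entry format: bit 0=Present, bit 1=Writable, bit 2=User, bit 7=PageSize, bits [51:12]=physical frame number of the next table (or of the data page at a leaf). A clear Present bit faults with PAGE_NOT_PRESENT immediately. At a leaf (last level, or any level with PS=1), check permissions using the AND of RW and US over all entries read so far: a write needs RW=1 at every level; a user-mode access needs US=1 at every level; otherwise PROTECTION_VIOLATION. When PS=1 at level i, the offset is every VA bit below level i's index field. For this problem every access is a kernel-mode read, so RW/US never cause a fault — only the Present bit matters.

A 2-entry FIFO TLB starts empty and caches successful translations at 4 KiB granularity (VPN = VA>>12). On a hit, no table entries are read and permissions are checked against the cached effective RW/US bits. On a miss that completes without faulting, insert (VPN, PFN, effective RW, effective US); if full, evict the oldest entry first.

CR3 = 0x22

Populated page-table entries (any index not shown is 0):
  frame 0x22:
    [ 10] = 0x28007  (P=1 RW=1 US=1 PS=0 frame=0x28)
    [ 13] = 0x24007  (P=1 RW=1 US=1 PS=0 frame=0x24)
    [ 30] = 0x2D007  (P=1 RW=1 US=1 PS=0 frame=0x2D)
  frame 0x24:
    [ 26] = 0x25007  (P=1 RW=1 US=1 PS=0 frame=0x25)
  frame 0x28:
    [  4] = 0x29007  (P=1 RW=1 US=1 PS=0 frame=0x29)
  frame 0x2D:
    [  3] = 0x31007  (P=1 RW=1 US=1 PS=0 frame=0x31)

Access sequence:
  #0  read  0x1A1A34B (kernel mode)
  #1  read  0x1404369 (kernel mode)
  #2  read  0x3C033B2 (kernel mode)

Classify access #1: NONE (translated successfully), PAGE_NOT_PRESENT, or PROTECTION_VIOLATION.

Per-access translation:
#0 VA=0x1A1A34B (r,kernel):
  lvl0: tbl 0x22, slot 13 ⇒ 0x24007 (P1/RW1/US1/PS0)
  lvl1: tbl 0x24, slot 26 ⇒ 0x25007 (P1/RW1/US1/PS0)
  ✓ 0x2534B  — 2 lookups
#1 VA=0x1404369 (r,kernel):
  lvl0: tbl 0x22, slot 10 ⇒ 0x28007 (P1/RW1/US1/PS0)
  lvl1: tbl 0x28, slot 4 ⇒ 0x29007 (P1/RW1/US1/PS0)
  ✓ 0x29369  — 2 lookups
#2 VA=0x3C033B2 (r,kernel):
  lvl0: tbl 0x22, slot 30 ⇒ 0x2D007 (P1/RW1/US1/PS0)
  lvl1: tbl 0x2D, slot 3 ⇒ 0x31007 (P1/RW1/US1/PS0)
  ✓ 0x313B2  — 2 lookups

Access #1 fault: NONE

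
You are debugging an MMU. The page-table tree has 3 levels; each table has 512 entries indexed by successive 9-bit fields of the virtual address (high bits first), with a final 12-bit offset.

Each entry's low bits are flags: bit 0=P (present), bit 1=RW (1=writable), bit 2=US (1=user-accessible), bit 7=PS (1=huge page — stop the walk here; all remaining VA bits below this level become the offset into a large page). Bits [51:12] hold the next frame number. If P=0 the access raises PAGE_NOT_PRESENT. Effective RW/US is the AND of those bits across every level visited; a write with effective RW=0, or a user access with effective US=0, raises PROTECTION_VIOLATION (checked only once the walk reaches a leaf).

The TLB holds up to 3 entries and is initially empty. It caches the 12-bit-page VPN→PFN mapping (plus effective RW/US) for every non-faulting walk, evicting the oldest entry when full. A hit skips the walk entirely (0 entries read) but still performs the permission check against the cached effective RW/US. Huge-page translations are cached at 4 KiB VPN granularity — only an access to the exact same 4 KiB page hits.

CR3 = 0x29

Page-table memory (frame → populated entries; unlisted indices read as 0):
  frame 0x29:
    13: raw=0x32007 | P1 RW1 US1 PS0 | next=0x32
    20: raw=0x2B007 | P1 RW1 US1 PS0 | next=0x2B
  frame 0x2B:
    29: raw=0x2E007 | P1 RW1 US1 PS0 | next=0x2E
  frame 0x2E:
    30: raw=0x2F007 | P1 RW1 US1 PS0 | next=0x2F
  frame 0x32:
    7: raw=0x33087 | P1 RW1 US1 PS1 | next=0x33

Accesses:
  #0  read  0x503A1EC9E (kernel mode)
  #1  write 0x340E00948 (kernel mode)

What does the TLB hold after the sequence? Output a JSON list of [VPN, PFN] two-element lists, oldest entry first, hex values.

Per-access translation:
#0 VA=0x503A1EC9E (r,kernel):
  L0 @0x29[20] → 0x2B007  P=1,RW=1,US=1,PS=0
  L1 @0x2B[29] → 0x2E007  P=1,RW=1,US=1,PS=0
  L2 @0x2E[30] → 0x2F007  P=1,RW=1,US=1,PS=0
  ✓ 0x2FC9E  — 3 lookups
#1 VA=0x340E00948 (w,kernel):
  L0 @0x29[13] → 0x32007  P=1,RW=1,US=1,PS=0
  L1 @0x32[7] → 0x33087  P=1,RW=1,US=1,PS=1
  ✓ 0x33948 (huge @L1)  — 2 lookups

TLB: [["0x503A1E", "0x2F"], ["0x340E00", "0x33"]]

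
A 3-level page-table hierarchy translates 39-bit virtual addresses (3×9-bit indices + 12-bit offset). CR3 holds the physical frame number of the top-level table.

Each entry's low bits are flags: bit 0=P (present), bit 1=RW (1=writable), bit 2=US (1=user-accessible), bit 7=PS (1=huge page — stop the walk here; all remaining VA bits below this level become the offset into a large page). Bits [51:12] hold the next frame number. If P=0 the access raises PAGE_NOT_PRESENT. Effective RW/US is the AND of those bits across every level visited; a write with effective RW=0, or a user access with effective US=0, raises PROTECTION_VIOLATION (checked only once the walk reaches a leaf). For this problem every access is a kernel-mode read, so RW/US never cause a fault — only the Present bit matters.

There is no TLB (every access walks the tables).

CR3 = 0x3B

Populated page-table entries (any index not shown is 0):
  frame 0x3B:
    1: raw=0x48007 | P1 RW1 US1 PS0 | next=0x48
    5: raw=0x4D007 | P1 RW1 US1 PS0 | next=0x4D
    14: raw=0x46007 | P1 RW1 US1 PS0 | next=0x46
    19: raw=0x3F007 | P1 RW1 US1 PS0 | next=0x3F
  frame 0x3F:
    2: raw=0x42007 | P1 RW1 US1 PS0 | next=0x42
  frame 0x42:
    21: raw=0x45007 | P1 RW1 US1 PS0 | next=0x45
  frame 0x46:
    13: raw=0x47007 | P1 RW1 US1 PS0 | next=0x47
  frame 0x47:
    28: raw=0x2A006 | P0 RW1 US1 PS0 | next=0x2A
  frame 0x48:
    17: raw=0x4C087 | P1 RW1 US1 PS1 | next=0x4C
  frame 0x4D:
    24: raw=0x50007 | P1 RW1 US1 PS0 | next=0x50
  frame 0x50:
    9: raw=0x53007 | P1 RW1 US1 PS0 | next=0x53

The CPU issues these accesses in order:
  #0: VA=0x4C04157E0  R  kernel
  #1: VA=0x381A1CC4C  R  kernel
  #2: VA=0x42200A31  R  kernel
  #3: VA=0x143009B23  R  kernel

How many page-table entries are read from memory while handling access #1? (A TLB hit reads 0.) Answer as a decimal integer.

Walk each access:
#0 VA=0x4C04157E0 (r,kernel):
  [0] read 0x3B idx=19: raw=0x3F007 flags P=1 W=1 U=1 S=0
  [1] read 0x3F idx=2: raw=0x42007 flags P=1 W=1 U=1 S=0
  [2] read 0x42 idx=21: raw=0x45007 flags P=1 W=1 U=1 S=0
  ✓ 0x457E0  — 3 lookups
#1 VA=0x381A1CC4C (r,kernel):
  [0] read 0x3B idx=14: raw=0x46007 flags P=1 W=1 U=1 S=0
  [1] read 0x46 idx=13: raw=0x47007 flags P=1 W=1 U=1 S=0
  [2] read 0x47 idx=28: raw=0x2A006 flags P=0 W=1 U=1 S=0
  ⇒ fault: PAGE_NOT_PRESENT  — 3 lookups
#2 VA=0x42200A31 (r,kernel):
  [0] read 0x3B idx=1: raw=0x48007 flags P=1 W=1 U=1 S=0
  [1] read 0x48 idx=17: raw=0x4C087 flags P=1 W=1 U=1 S=1
  ✓ 0x4CA31 (huge @L1)  — 2 lookups
#3 VA=0x143009B23 (r,kernel):
  [0] read 0x3B idx=5: raw=0x4D007 flags P=1 W=1 U=1 S=0
  [1] read 0x4D idx=24: raw=0x50007 flags P=1 W=1 U=1 S=0
  [2] read 0x50 idx=9: raw=0x53007 flags P=1 W=1 U=1 S=0
  ✓ 0x53B23  — 3 lookups

Entries read for #1: 3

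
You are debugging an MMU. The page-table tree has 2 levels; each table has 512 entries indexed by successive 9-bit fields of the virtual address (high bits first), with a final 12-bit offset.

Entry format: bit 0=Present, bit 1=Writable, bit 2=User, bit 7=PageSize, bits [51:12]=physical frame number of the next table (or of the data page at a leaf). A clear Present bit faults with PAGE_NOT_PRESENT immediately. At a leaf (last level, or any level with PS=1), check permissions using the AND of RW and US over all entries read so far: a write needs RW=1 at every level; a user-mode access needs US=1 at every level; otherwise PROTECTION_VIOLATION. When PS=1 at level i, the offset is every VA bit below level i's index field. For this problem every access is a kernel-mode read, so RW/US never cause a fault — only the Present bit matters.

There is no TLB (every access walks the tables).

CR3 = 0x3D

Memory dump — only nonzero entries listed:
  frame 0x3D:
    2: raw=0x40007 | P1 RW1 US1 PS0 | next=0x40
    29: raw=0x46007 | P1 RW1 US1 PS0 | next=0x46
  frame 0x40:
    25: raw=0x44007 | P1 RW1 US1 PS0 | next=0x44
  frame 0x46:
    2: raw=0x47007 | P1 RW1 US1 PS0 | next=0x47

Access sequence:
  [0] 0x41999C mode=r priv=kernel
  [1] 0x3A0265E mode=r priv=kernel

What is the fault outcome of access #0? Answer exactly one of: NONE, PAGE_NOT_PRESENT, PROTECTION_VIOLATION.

Walk each access:
#0 VA=0x41999C (r,kernel):
  [0] read 0x3D idx=2: raw=0x40007 flags P=1 W=1 U=1 S=0
  [1] read 0x40 idx=25: raw=0x44007 flags P=1 W=1 U=1 S=0
  → PA=0x4499C  (2 entries read)
#1 VA=0x3A0265E (r,kernel):
  [0] read 0x3D idx=29: raw=0x46007 flags P=1 W=1 U=1 S=0
  [1] read 0x46 idx=2: raw=0x47007 flags P=1 W=1 U=1 S=0
  → PA=0x4765E  (2 entries read)

Access #0 fault: NONE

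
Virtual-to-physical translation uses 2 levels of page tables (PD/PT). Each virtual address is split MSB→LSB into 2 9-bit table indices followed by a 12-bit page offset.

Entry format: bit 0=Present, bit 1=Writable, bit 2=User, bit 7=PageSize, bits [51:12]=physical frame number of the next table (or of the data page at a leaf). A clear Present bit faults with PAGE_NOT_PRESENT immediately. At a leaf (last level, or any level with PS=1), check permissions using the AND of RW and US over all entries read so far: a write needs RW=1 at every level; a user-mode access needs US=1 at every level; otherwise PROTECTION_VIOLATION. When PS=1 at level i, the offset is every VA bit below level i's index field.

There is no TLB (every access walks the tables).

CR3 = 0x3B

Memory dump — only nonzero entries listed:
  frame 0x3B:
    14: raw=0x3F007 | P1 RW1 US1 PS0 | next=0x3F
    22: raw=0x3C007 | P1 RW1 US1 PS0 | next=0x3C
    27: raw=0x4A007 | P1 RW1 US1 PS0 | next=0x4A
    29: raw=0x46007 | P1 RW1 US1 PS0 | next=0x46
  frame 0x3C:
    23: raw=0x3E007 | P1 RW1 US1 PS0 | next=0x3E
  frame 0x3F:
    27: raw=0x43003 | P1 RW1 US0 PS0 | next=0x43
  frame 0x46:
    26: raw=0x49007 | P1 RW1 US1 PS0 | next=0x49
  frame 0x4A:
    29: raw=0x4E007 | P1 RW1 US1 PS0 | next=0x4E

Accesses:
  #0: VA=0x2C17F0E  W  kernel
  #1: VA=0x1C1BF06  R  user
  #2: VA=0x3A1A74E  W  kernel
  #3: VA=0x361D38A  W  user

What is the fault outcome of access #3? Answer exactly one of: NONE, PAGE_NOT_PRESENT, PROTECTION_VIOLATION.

Trace:
#0 VA=0x2C17F0E (w,kernel):
  [0] read 0x3B idx=22: raw=0x3C007 flags P=1 W=1 U=1 S=0
  [1] read 0x3C idx=23: raw=0x3E007 flags P=1 W=1 U=1 S=0
  ⇒ phys 0x3EF0E  [2 reads]
#1 VA=0x1C1BF06 (r,user):
  [0] read 0x3B idx=14: raw=0x3F007 flags P=1 W=1 U=1 S=0
  [1] read 0x3F idx=27: raw=0x43003 flags P=1 W=1 U=0 S=0
  ⇒ fault: PROTECTION_VIOLATION  — 2 lookups
#2 VA=0x3A1A74E (w,kernel):
  [0] read 0x3B idx=29: raw=0x46007 flags P=1 W=1 U=1 S=0
  [1] read 0x46 idx=26: raw=0x49007 flags P=1 W=1 U=1 S=0
  ⇒ phys 0x4974E  [2 reads]
#3 VA=0x361D38A (w,user):
  [0] read 0x3B idx=27: raw=0x4A007 flags P=1 W=1 U=1 S=0
  [1] read 0x4A idx=29: raw=0x4E007 flags P=1 W=1 U=1 S=0
  ⇒ phys 0x4E38A  [2 reads]

Access #3 fault: NONE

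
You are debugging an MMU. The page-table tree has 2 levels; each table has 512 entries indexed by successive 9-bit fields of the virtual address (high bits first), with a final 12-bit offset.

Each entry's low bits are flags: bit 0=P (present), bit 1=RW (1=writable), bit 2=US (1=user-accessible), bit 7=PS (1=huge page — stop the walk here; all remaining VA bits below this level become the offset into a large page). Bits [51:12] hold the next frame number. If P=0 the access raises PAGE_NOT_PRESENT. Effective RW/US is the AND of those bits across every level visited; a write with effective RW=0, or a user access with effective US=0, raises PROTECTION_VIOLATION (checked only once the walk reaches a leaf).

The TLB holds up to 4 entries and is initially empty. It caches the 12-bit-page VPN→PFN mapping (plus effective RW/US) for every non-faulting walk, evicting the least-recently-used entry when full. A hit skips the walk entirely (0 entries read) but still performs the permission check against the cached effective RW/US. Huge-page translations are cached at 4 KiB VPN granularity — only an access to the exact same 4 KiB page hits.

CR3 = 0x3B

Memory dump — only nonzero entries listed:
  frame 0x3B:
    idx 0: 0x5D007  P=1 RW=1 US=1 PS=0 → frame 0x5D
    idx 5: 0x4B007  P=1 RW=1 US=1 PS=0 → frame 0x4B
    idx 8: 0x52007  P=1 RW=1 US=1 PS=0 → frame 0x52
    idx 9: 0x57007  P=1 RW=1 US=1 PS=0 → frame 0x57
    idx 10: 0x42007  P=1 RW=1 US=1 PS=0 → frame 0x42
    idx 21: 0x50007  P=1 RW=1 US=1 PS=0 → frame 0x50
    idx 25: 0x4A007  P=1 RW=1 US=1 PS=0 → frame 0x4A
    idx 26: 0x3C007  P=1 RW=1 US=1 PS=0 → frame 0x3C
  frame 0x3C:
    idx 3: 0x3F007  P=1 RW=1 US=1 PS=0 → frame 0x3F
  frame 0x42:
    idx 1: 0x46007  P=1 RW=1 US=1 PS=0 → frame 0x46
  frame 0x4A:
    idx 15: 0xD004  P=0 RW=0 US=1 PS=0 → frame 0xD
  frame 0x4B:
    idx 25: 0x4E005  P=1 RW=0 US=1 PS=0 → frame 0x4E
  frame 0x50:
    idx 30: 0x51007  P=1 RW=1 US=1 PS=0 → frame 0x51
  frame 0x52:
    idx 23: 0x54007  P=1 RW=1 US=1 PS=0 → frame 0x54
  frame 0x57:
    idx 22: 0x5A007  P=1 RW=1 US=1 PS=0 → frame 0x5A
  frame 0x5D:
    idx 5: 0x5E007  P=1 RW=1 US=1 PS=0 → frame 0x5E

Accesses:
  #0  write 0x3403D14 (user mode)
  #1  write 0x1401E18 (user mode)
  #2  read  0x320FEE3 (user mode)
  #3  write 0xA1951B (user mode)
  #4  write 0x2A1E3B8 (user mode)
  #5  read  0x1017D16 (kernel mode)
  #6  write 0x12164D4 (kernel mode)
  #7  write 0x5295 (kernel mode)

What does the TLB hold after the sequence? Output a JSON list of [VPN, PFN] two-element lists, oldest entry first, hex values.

Walk each access:
#0 VA=0x3403D14 (w,user):
  [0] read 0x3B idx=26: raw=0x3C007 flags P=1 W=1 U=1 S=0
  [1] read 0x3C idx=3: raw=0x3F007 flags P=1 W=1 U=1 S=0
  ⇒ phys 0x3FD14  [2 reads]
#1 VA=0x1401E18 (w,user):
  [0] read 0x3B idx=10: raw=0x42007 flags P=1 W=1 U=1 S=0
  [1] read 0x42 idx=1: raw=0x46007 flags P=1 W=1 U=1 S=0
  ⇒ phys 0x46E18  [2 reads]
#2 VA=0x320FEE3 (r,user):
  [0] read 0x3B idx=25: raw=0x4A007 flags P=1 W=1 U=1 S=0
  [1] read 0x4A idx=15: raw=0xD004 flags P=0 W=0 U=1 S=0
  → PAGE_NOT_PRESENT  (2 entries read)
#3 VA=0xA1951B (w,user):
  [0] read 0x3B idx=5: raw=0x4B007 flags P=1 W=1 U=1 S=0
  [1] read 0x4B idx=25: raw=0x4E005 flags P=1 W=0 U=1 S=0
  → PROTECTION_VIOLATION  (2 entries read)
#4 VA=0x2A1E3B8 (w,user):
  [0] read 0x3B idx=21: raw=0x50007 flags P=1 W=1 U=1 S=0
  [1] read 0x50 idx=30: raw=0x51007 flags P=1 W=1 U=1 S=0
  ⇒ phys 0x513B8  [2 reads]
#5 VA=0x1017D16 (r,kernel):
  [0] read 0x3B idx=8: raw=0x52007 flags P=1 W=1 U=1 S=0
  [1] read 0x52 idx=23: raw=0x54007 flags P=1 W=1 U=1 S=0
  ⇒ phys 0x54D16  [2 reads]
#6 VA=0x12164D4 (w,kernel):
  [0] read 0x3B idx=9: raw=0x57007 flags P=1 W=1 U=1 S=0
  [1] read 0x57 idx=22: raw=0x5A007 flags P=1 W=1 U=1 S=0
  ⇒ phys 0x5A4D4  [2 reads]
#7 VA=0x5295 (w,kernel):
  [0] read 0x3B idx=0: raw=0x5D007 flags P=1 W=1 U=1 S=0
  [1] read 0x5D idx=5: raw=0x5E007 flags P=1 W=1 U=1 S=0
  ⇒ phys 0x5E295  [2 reads]

TLB: [["0x2A1E", "0x51"], ["0x1017", "0x54"], ["0x1216", "0x5A"], ["0x5", "0x5E"]]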